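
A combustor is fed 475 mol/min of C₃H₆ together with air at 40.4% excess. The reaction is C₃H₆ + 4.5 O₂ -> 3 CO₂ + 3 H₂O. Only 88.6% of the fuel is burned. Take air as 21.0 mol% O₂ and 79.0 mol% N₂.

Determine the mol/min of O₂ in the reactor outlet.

1110 mol/min

Stoichiometric O₂ = 4.5 × 475 = 2138 mol/min; O₂ fed = 2138 × 1.404 = 3001 mol/min.
N₂ fed = 3001 × 79/21 = 11290 mol/min.
Fuel reacted = 0.886 × 475 → ξ = 420.9 mol/min.
Outlet (n = n₀ + ν ξ):
  C₃H₆: 475 − 1(420.9) = 54.15
  O₂: 3001 − 4.5(420.9) = 1107
  N₂: 11290 (inert)
  CO₂: 0 + 3(420.9) = 1263
  H₂O: 0 + 3(420.9) = 1263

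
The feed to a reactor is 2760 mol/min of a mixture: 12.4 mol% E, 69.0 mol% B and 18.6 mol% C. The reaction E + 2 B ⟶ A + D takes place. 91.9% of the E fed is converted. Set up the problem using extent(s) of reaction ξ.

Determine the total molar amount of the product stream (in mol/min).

E reacted = 0.919 × 342.2 = 314.5 mol/min; ν_E = −1, so ξ = 314.5/1 = 314.5 mol/min.
Outlet amounts (n = n₀ + ν ξ):
  E: 342.2 − 1(314.5) = 27.72
  B: 1904 − 2(314.5) = 1275
  A: 0 + 1(314.5) = 314.5
  D: 0 + 1(314.5) = 314.5
  C: 513.4 (inert)
Total out = 27.72 + 1275 + 314.5 + 314.5 + 513.4 = 2445 mol/min.

2450 mol/min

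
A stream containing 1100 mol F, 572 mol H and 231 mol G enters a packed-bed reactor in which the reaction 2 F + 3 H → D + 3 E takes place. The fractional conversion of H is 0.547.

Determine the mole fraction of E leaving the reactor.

H reacted = 0.547 × 572 = 312.9 mol; ν_H = −3, so ξ = 312.9/3 = 104.3 mol.
Outlet amounts (n = n₀ + ν ξ):
  F: 1100 − 2(104.3) = 891.4
  H: 572 − 3(104.3) = 259.1
  D: 0 + 1(104.3) = 104.3
  E: 0 + 3(104.3) = 312.9
  G: 231 (inert)
Total out = 1799 mol; y_E = 312.9 / 1799 = 0.1739.

0.174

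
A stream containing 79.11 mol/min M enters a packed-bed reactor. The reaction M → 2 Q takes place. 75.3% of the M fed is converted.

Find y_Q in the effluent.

M reacted = 0.753 × 79.11 = 59.57 mol/min; ν_M = −1, so ξ = 59.57/1 = 59.57 mol/min.
Outlet amounts (n = n₀ + ν ξ):
  M: 79.11 − 1(59.57) = 19.54
  Q: 0 + 2(59.57) = 119.1
Total out = 138.7 mol/min; y_Q = 119.1 / 138.7 = 0.8591.

0.859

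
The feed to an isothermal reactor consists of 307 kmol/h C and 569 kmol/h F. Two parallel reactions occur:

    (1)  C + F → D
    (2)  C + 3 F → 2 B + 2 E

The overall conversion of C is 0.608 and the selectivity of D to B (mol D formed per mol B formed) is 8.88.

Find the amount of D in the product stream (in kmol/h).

Conversion of C: C consumed = 0.608 × 307 = 186.7 kmol/h = 1ξ₁ + 1ξ₂.
Selectivity: 1ξ₁ / (2ξ₂) = 8.88 → ξ₁ = 17.76 ξ₂.
Substitute: (1·17.76 + 1) ξ₂ = 186.7 → ξ₂ = 9.95 kmol/h, ξ₁ = 176.7 kmol/h.
Outlet amounts (n = n₀ + Σ ν·ξ):
  C: 307 − 1(176.7) − 1(9.95) = 120.3
  F: 569 − 1(176.7) − 3(9.95) = 362.4
  D: 0 + 1(176.7) = 176.7
  B: 0 + 2(9.95) = 19.9
  E: 0 + 2(9.95) = 19.9

177 kmol/h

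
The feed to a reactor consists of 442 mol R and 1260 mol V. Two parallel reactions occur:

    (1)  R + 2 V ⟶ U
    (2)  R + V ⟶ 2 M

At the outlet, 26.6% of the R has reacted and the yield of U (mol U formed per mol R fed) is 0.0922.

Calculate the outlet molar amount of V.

Yield of U: 1ξ₁ / 442 = 0.0922 → ξ₁ = 40.75 mol.
Conversion of R: 1ξ₁ + 1ξ₂ = 0.266 × 442 = 117.6 → ξ₂ = 76.82 mol.
Outlet amounts (n = n₀ + Σ ν·ξ):
  R: 442 − 1(40.75) − 1(76.82) = 324.4
  V: 1260 − 2(40.75) − 1(76.82) = 1102
  U: 0 + 1(40.75) = 40.75
  M: 0 + 2(76.82) = 153.6

1100 mol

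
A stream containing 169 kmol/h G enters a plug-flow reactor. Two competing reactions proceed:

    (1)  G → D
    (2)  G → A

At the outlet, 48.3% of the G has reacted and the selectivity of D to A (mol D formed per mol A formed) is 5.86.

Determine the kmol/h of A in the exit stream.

11.9 kmol/h

Conversion of G: G consumed = 0.483 × 169 = 81.63 kmol/h = 1ξ₁ + 1ξ₂.
Selectivity: 1ξ₁ / (1ξ₂) = 5.86 → ξ₁ = 5.86 ξ₂.
Substitute: (1·5.86 + 1) ξ₂ = 81.63 → ξ₂ = 11.9 kmol/h, ξ₁ = 69.73 kmol/h.
Outlet amounts (n = n₀ + Σ ν·ξ):
  G: 169 − 1(69.73) − 1(11.9) = 87.37
  D: 0 + 1(69.73) = 69.73
  A: 0 + 1(11.9) = 11.9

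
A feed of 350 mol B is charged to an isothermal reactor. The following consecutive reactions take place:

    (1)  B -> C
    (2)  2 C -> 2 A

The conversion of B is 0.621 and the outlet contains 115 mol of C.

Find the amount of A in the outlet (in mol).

Conversion of B: B consumed = 1ξ₁ = 0.621 × 350 → ξ₁ = 217.3 mol.
C balance: n_C = 0 + 1ξ₁ − 2ξ₂ = 115 → ξ₂ = (1·217.3 − 115)/2 = 51.17 mol.
Outlet amounts (n = n₀ + Σ ν·ξ):
  B: 350 − 1(217.3) = 132.7
  C: 0 + 1(217.3) − 2(51.17) = 115
  A: 0 + 2(51.17) = 102.3

102 mol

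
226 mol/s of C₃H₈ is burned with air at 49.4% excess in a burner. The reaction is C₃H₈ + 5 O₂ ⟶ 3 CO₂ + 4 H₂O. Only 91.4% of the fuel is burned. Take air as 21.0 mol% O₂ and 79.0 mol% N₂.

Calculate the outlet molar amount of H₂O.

Stoichiometric O₂ = 5 × 226 = 1130 mol/s; O₂ fed = 1130 × 1.494 = 1688 mol/s.
N₂ fed = 1688 × 79/21 = 6351 mol/s.
Fuel reacted = 0.914 × 226 → ξ = 206.6 mol/s.
Outlet (n = n₀ + ν ξ):
  C₃H₈: 226 − 1(206.6) = 19.44
  O₂: 1688 − 5(206.6) = 655.4
  N₂: 6351 (inert)
  CO₂: 0 + 3(206.6) = 619.7
  H₂O: 0 + 4(206.6) = 826.3

826 mol/s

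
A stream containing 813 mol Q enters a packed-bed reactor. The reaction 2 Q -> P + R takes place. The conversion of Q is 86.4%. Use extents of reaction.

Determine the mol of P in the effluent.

351 mol

Q reacted = 0.864 × 813 = 702.4 mol; ν_Q = −2, so ξ = 702.4/2 = 351.2 mol.
Outlet amounts (n = n₀ + ν ξ):
  Q: 813 − 2(351.2) = 110.6
  P: 0 + 1(351.2) = 351.2
  R: 0 + 1(351.2) = 351.2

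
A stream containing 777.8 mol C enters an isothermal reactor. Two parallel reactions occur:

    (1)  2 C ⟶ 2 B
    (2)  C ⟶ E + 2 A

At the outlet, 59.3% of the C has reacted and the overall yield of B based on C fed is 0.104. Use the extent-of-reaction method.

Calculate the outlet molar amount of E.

Yield of B: 2ξ₁ / 777.8 = 0.104 → ξ₁ = 40.45 mol.
Conversion of C: 2ξ₁ + 1ξ₂ = 0.593 × 777.8 = 461.2 → ξ₂ = 380.3 mol.
Outlet amounts (n = n₀ + Σ ν·ξ):
  C: 777.8 − 2(40.45) − 1(380.3) = 316.6
  B: 0 + 2(40.45) = 80.89
  E: 0 + 1(380.3) = 380.3
  A: 0 + 2(380.3) = 760.7

380 mol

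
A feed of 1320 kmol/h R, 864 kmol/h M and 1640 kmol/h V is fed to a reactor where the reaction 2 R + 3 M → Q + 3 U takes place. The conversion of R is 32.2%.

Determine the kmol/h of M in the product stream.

R reacted = 0.322 × 1320 = 425 kmol/h; ν_R = −2, so ξ = 425/2 = 212.5 kmol/h.
Outlet amounts (n = n₀ + ν ξ):
  R: 1320 − 2(212.5) = 895
  M: 864 − 3(212.5) = 226.4
  Q: 0 + 1(212.5) = 212.5
  U: 0 + 3(212.5) = 637.6
  V: 1640 (inert)

226 kmol/h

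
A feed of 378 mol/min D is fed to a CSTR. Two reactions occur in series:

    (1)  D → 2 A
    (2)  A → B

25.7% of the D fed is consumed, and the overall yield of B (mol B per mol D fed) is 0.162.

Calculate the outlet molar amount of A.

Conversion of D: D consumed = 1ξ₁ = 0.257 × 378 → ξ₁ = 97.15 mol/min.
Yield of B: 1ξ₂ / 378 = 0.162 → ξ₂ = 61.24 mol/min.
Outlet amounts (n = n₀ + Σ ν·ξ):
  D: 378 − 1(97.15) = 280.9
  A: 0 + 2(97.15) − 1(61.24) = 133.1
  B: 0 + 1(61.24) = 61.24

133 mol/min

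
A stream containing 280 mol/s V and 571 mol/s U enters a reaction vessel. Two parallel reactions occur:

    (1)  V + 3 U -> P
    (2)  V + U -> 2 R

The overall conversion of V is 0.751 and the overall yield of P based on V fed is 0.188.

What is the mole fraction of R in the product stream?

0.455

Yield of P: 1ξ₁ / 280 = 0.188 → ξ₁ = 52.64 mol/s.
Conversion of V: 1ξ₁ + 1ξ₂ = 0.751 × 280 = 210.3 → ξ₂ = 157.6 mol/s.
Outlet amounts (n = n₀ + Σ ν·ξ):
  V: 280 − 1(52.64) − 1(157.6) = 69.72
  U: 571 − 3(52.64) − 1(157.6) = 255.4
  P: 0 + 1(52.64) = 52.64
  R: 0 + 2(157.6) = 315.3
Total out = 693.1 mol/s; y_R = 315.3 / 693.1 = 0.4549.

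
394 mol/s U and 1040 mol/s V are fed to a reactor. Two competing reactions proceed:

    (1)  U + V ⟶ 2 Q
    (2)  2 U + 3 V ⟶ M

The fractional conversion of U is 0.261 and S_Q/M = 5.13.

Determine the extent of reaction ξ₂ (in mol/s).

Conversion of U: U consumed = 0.261 × 394 = 102.8 mol/s = 1ξ₁ + 2ξ₂.
Selectivity: 2ξ₁ / (1ξ₂) = 5.13 → ξ₁ = 2.565 ξ₂.
Substitute: (1·2.565 + 2) ξ₂ = 102.8 → ξ₂ = 22.53 mol/s, ξ₁ = 57.78 mol/s.
Outlet amounts (n = n₀ + Σ ν·ξ):
  U: 394 − 1(57.78) − 2(22.53) = 291.2
  V: 1040 − 1(57.78) − 3(22.53) = 914.6
  Q: 0 + 2(57.78) = 115.6
  M: 0 + 1(22.53) = 22.53

ξ₂ = 22.5 mol/s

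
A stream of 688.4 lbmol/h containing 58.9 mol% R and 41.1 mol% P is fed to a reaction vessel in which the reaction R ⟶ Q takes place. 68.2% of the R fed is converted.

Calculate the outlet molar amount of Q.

277 lbmol/h

R reacted = 0.682 × 405.5 = 276.5 lbmol/h; ν_R = −1, so ξ = 276.5/1 = 276.5 lbmol/h.
Outlet amounts (n = n₀ + ν ξ):
  R: 405.5 − 1(276.5) = 128.9
  Q: 0 + 1(276.5) = 276.5
  P: 282.9 (inert)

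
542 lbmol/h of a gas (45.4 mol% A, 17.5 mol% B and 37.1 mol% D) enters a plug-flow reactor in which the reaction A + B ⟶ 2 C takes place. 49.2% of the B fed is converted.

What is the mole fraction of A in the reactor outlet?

0.368

B reacted = 0.492 × 94.85 = 46.67 lbmol/h; ν_B = −1, so ξ = 46.67/1 = 46.67 lbmol/h.
Outlet amounts (n = n₀ + ν ξ):
  A: 246.1 − 1(46.67) = 199.4
  B: 94.85 − 1(46.67) = 48.18
  C: 0 + 2(46.67) = 93.33
  D: 201.1 (inert)
Total out = 542 lbmol/h; y_A = 199.4 / 542 = 0.3679.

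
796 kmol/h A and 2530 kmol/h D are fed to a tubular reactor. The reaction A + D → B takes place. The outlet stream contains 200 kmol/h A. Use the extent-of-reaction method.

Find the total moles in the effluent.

For A: n = n₀ − 1ξ → 200 = 796 − 1ξ, giving ξ = 596 kmol/h.
Outlet amounts (n = n₀ + ν ξ):
  A: 796 − 1(596) = 200
  D: 2530 − 1(596) = 1934
  B: 0 + 1(596) = 596
Total out = 200 + 1934 + 596 = 2730 kmol/h.

2730 kmol/h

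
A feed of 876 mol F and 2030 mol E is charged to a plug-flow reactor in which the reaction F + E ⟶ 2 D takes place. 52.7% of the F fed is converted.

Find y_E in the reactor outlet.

0.54

F reacted = 0.527 × 876 = 461.7 mol; ν_F = −1, so ξ = 461.7/1 = 461.7 mol.
Outlet amounts (n = n₀ + ν ξ):
  F: 876 − 1(461.7) = 414.3
  E: 2030 − 1(461.7) = 1568
  D: 0 + 2(461.7) = 923.3
Total out = 2906 mol; y_E = 1568 / 2906 = 0.5397.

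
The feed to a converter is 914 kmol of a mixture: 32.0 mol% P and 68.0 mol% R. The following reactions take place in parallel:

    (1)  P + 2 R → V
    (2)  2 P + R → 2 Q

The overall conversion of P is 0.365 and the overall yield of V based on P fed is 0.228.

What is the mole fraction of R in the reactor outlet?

Yield of V: 1ξ₁ / 292.5 = 0.228 → ξ₁ = 66.69 kmol.
Conversion of P: 1ξ₁ + 2ξ₂ = 0.365 × 292.5 = 106.8 → ξ₂ = 20.03 kmol.
Outlet amounts (n = n₀ + Σ ν·ξ):
  P: 292.5 − 1(66.69) − 2(20.03) = 185.7
  R: 621.5 − 2(66.69) − 1(20.03) = 468.1
  V: 0 + 1(66.69) = 66.69
  Q: 0 + 2(20.03) = 40.07
Total out = 760.6 kmol; y_R = 468.1 / 760.6 = 0.6155.

0.615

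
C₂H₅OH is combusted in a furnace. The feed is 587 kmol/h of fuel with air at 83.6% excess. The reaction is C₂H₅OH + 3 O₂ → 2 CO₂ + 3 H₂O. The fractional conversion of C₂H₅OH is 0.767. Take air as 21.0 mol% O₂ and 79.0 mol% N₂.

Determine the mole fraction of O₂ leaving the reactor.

0.115

Stoichiometric O₂ = 3 × 587 = 1761 kmol/h; O₂ fed = 1761 × 1.836 = 3233 kmol/h.
N₂ fed = 3233 × 79/21 = 12160 kmol/h.
Fuel reacted = 0.767 × 587 → ξ = 450.2 kmol/h.
Outlet (n = n₀ + ν ξ):
  C₂H₅OH: 587 − 1(450.2) = 136.8
  O₂: 3233 − 3(450.2) = 1883
  N₂: 12160 (inert)
  CO₂: 0 + 2(450.2) = 900.5
  H₂O: 0 + 3(450.2) = 1351
Total out = 16430 kmol/h; y_O₂ = 1883 / 16430 = 0.1146.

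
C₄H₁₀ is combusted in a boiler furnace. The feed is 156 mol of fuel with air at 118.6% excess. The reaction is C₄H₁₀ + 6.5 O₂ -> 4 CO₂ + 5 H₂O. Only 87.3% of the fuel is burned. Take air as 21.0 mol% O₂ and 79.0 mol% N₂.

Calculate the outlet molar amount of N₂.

Stoichiometric O₂ = 6.5 × 156 = 1014 mol; O₂ fed = 1014 × 2.186 = 2217 mol.
N₂ fed = 2217 × 79/21 = 8339 mol.
Fuel reacted = 0.873 × 156 → ξ = 136.2 mol.
Outlet (n = n₀ + ν ξ):
  C₄H₁₀: 156 − 1(136.2) = 19.81
  O₂: 2217 − 6.5(136.2) = 1331
  N₂: 8339 (inert)
  CO₂: 0 + 4(136.2) = 544.8
  H₂O: 0 + 5(136.2) = 680.9

8340 mol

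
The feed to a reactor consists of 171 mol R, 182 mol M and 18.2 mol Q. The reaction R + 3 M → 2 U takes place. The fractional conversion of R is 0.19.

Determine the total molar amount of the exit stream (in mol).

306 mol

R reacted = 0.19 × 171 = 32.49 mol; ν_R = −1, so ξ = 32.49/1 = 32.49 mol.
Outlet amounts (n = n₀ + ν ξ):
  R: 171 − 1(32.49) = 138.5
  M: 182 − 3(32.49) = 84.53
  U: 0 + 2(32.49) = 64.98
  Q: 18.2 (inert)
Total out = 138.5 + 84.53 + 64.98 + 18.2 = 306.2 mol.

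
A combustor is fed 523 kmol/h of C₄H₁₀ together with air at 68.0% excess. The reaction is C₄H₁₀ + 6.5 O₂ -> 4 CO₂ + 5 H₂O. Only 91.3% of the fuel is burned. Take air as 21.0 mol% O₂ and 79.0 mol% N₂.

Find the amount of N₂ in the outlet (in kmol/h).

21500 kmol/h

Stoichiometric O₂ = 6.5 × 523 = 3400 kmol/h; O₂ fed = 3400 × 1.680 = 5711 kmol/h.
N₂ fed = 5711 × 79/21 = 21480 kmol/h.
Fuel reacted = 0.913 × 523 → ξ = 477.5 kmol/h.
Outlet (n = n₀ + ν ξ):
  C₄H₁₀: 523 − 1(477.5) = 45.5
  O₂: 5711 − 6.5(477.5) = 2607
  N₂: 21480 (inert)
  CO₂: 0 + 4(477.5) = 1910
  H₂O: 0 + 5(477.5) = 2387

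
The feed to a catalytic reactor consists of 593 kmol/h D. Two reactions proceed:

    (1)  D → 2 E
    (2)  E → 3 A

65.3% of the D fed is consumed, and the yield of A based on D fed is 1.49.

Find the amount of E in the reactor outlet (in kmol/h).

Conversion of D: D consumed = 1ξ₁ = 0.653 × 593 → ξ₁ = 387.2 kmol/h.
Yield of A: 3ξ₂ / 593 = 1.49 → ξ₂ = 294.5 kmol/h.
Outlet amounts (n = n₀ + Σ ν·ξ):
  D: 593 − 1(387.2) = 205.8
  E: 0 + 2(387.2) − 1(294.5) = 479.9
  A: 0 + 3(294.5) = 883.6

480 kmol/h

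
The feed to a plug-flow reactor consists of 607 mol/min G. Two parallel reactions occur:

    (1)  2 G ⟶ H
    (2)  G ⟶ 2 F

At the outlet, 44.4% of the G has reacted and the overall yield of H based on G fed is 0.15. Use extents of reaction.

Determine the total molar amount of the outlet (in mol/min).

Yield of H: 1ξ₁ / 607 = 0.15 → ξ₁ = 91.05 mol/min.
Conversion of G: 2ξ₁ + 1ξ₂ = 0.444 × 607 = 269.5 → ξ₂ = 87.41 mol/min.
Outlet amounts (n = n₀ + Σ ν·ξ):
  G: 607 − 2(91.05) − 1(87.41) = 337.5
  H: 0 + 1(91.05) = 91.05
  F: 0 + 2(87.41) = 174.8
Total out = 337.5 + 91.05 + 174.8 = 603.4 mol/min.

603 mol/min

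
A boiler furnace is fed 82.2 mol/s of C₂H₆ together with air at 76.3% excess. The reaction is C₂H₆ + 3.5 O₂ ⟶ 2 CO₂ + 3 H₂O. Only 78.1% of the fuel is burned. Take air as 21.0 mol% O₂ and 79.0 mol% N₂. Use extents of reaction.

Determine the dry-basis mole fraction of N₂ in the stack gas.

0.816

Stoichiometric O₂ = 3.5 × 82.2 = 287.7 mol/s; O₂ fed = 287.7 × 1.763 = 507.2 mol/s.
N₂ fed = 507.2 × 79/21 = 1908 mol/s.
Fuel reacted = 0.781 × 82.2 → ξ = 64.2 mol/s.
Outlet (n = n₀ + ν ξ):
  C₂H₆: 82.2 − 1(64.2) = 18
  O₂: 507.2 − 3.5(64.2) = 282.5
  N₂: 1908 (inert)
  CO₂: 0 + 2(64.2) = 128.4
  H₂O: 0 + 3(64.2) = 192.6
Dry total = 2337 mol/s; y_N₂ (dry) = 1908 / 2337 = 0.8165.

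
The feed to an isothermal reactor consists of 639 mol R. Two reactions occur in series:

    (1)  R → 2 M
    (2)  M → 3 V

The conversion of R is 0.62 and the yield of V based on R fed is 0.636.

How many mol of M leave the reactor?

657 mol

Conversion of R: R consumed = 1ξ₁ = 0.62 × 639 → ξ₁ = 396.2 mol.
Yield of V: 3ξ₂ / 639 = 0.636 → ξ₂ = 135.5 mol.
Outlet amounts (n = n₀ + Σ ν·ξ):
  R: 639 − 1(396.2) = 242.8
  M: 0 + 2(396.2) − 1(135.5) = 656.9
  V: 0 + 3(135.5) = 406.4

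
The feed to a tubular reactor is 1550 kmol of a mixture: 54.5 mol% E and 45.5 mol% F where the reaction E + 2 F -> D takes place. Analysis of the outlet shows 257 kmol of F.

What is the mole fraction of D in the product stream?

0.203

For F: n = n₀ − 2ξ → 257 = 705.2 − 2ξ, giving ξ = 224.1 kmol.
Outlet amounts (n = n₀ + ν ξ):
  E: 844.8 − 1(224.1) = 620.6
  F: 705.2 − 2(224.1) = 257
  D: 0 + 1(224.1) = 224.1
Total out = 1102 kmol; y_D = 224.1 / 1102 = 0.2034.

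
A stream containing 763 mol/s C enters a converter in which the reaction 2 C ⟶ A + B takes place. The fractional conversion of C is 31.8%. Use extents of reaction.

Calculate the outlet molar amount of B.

C reacted = 0.318 × 763 = 242.6 mol/s; ν_C = −2, so ξ = 242.6/2 = 121.3 mol/s.
Outlet amounts (n = n₀ + ν ξ):
  C: 763 − 2(121.3) = 520.4
  A: 0 + 1(121.3) = 121.3
  B: 0 + 1(121.3) = 121.3

121 mol/s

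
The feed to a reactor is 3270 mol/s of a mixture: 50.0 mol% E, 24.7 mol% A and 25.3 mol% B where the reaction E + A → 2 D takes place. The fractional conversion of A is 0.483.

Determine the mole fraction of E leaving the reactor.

A reacted = 0.483 × 807.7 = 390.1 mol/s; ν_A = −1, so ξ = 390.1/1 = 390.1 mol/s.
Outlet amounts (n = n₀ + ν ξ):
  E: 1635 − 1(390.1) = 1245
  A: 807.7 − 1(390.1) = 417.6
  D: 0 + 2(390.1) = 780.2
  B: 827.3 (inert)
Total out = 3270 mol/s; y_E = 1245 / 3270 = 0.3807.

0.381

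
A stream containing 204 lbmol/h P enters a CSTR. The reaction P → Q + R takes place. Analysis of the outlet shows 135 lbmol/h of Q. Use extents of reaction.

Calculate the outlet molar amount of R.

For Q: n = n₀ + 1ξ → 135 = 0 + 1ξ, giving ξ = 135 lbmol/h.
Outlet amounts (n = n₀ + ν ξ):
  P: 204 − 1(135) = 69
  Q: 0 + 1(135) = 135
  R: 0 + 1(135) = 135

135 lbmol/h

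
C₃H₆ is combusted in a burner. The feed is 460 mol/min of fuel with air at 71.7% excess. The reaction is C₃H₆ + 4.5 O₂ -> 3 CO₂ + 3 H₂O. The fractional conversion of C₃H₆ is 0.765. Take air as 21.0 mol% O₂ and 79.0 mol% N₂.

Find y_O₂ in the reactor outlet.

0.112

Stoichiometric O₂ = 4.5 × 460 = 2070 mol/min; O₂ fed = 2070 × 1.717 = 3554 mol/min.
N₂ fed = 3554 × 79/21 = 13370 mol/min.
Fuel reacted = 0.765 × 460 → ξ = 351.9 mol/min.
Outlet (n = n₀ + ν ξ):
  C₃H₆: 460 − 1(351.9) = 108.1
  O₂: 3554 − 4.5(351.9) = 1971
  N₂: 13370 (inert)
  CO₂: 0 + 3(351.9) = 1056
  H₂O: 0 + 3(351.9) = 1056
Total out = 17560 mol/min; y_O₂ = 1971 / 17560 = 0.1122.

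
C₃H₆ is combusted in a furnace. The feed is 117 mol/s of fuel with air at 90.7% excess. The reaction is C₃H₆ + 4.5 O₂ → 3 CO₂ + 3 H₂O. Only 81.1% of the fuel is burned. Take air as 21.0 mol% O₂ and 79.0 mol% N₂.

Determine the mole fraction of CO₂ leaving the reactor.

0.0576

Stoichiometric O₂ = 4.5 × 117 = 526.5 mol/s; O₂ fed = 526.5 × 1.907 = 1004 mol/s.
N₂ fed = 1004 × 79/21 = 3777 mol/s.
Fuel reacted = 0.811 × 117 → ξ = 94.89 mol/s.
Outlet (n = n₀ + ν ξ):
  C₃H₆: 117 − 1(94.89) = 22.11
  O₂: 1004 − 4.5(94.89) = 577
  N₂: 3777 (inert)
  CO₂: 0 + 3(94.89) = 284.7
  H₂O: 0 + 3(94.89) = 284.7
Total out = 4946 mol/s; y_CO₂ = 284.7 / 4946 = 0.05756.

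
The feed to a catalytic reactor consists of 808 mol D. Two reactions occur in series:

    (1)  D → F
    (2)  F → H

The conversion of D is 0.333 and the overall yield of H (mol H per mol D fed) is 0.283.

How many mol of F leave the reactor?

40.4 mol

Conversion of D: D consumed = 1ξ₁ = 0.333 × 808 → ξ₁ = 269.1 mol.
Yield of H: 1ξ₂ / 808 = 0.283 → ξ₂ = 228.7 mol.
Outlet amounts (n = n₀ + Σ ν·ξ):
  D: 808 − 1(269.1) = 538.9
  F: 0 + 1(269.1) − 1(228.7) = 40.4
  H: 0 + 1(228.7) = 228.7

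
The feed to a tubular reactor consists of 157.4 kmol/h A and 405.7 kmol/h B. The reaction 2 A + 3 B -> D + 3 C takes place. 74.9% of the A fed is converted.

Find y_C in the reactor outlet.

0.351

A reacted = 0.749 × 157.4 = 117.9 kmol/h; ν_A = −2, so ξ = 117.9/2 = 58.95 kmol/h.
Outlet amounts (n = n₀ + ν ξ):
  A: 157.4 − 2(58.95) = 39.51
  B: 405.7 − 3(58.95) = 228.9
  D: 0 + 1(58.95) = 58.95
  C: 0 + 3(58.95) = 176.8
Total out = 504.2 kmol/h; y_C = 176.8 / 504.2 = 0.3508.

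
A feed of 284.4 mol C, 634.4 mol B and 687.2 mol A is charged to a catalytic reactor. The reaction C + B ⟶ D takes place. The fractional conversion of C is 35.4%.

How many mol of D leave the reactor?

C reacted = 0.354 × 284.4 = 100.7 mol; ν_C = −1, so ξ = 100.7/1 = 100.7 mol.
Outlet amounts (n = n₀ + ν ξ):
  C: 284.4 − 1(100.7) = 183.7
  B: 634.4 − 1(100.7) = 533.7
  D: 0 + 1(100.7) = 100.7
  A: 687.2 (inert)

101 mol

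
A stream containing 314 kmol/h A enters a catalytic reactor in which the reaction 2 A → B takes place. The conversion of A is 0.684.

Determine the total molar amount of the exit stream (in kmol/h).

207 kmol/h

A reacted = 0.684 × 314 = 214.8 kmol/h; ν_A = −2, so ξ = 214.8/2 = 107.4 kmol/h.
Outlet amounts (n = n₀ + ν ξ):
  A: 314 − 2(107.4) = 99.22
  B: 0 + 1(107.4) = 107.4
Total out = 99.22 + 107.4 = 206.6 kmol/h.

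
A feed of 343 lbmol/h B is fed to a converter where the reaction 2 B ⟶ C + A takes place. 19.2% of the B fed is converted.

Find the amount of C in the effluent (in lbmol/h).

B reacted = 0.192 × 343 = 65.86 lbmol/h; ν_B = −2, so ξ = 65.86/2 = 32.93 lbmol/h.
Outlet amounts (n = n₀ + ν ξ):
  B: 343 − 2(32.93) = 277.1
  C: 0 + 1(32.93) = 32.93
  A: 0 + 1(32.93) = 32.93

32.9 lbmol/h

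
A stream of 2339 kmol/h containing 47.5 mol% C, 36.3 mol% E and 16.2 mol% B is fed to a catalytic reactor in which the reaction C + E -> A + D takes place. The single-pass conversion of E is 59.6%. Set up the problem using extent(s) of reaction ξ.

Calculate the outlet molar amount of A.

506 kmol/h

E reacted = 0.596 × 849.1 = 506 kmol/h; ν_E = −1, so ξ = 506/1 = 506 kmol/h.
Outlet amounts (n = n₀ + ν ξ):
  C: 1111 − 1(506) = 605
  E: 849.1 − 1(506) = 343
  A: 0 + 1(506) = 506
  D: 0 + 1(506) = 506
  B: 378.9 (inert)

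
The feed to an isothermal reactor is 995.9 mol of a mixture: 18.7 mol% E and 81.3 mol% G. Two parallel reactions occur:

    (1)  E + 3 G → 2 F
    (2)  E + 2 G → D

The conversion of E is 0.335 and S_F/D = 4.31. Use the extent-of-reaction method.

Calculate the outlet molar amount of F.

Conversion of E: E consumed = 0.335 × 186.2 = 62.39 mol = 1ξ₁ + 1ξ₂.
Selectivity: 2ξ₁ / (1ξ₂) = 4.31 → ξ₁ = 2.155 ξ₂.
Substitute: (1·2.155 + 1) ξ₂ = 62.39 → ξ₂ = 19.77 mol, ξ₁ = 42.61 mol.
Outlet amounts (n = n₀ + Σ ν·ξ):
  E: 186.2 − 1(42.61) − 1(19.77) = 123.8
  G: 809.7 − 3(42.61) − 2(19.77) = 642.3
  F: 0 + 2(42.61) = 85.23
  D: 0 + 1(19.77) = 19.77

85.2 mol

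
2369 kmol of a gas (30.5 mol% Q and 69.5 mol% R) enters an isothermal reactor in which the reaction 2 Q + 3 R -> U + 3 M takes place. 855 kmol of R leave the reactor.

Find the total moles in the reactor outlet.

For R: n = n₀ − 3ξ → 855 = 1646 − 3ξ, giving ξ = 263.8 kmol.
Outlet amounts (n = n₀ + ν ξ):
  Q: 722.5 − 2(263.8) = 194.9
  R: 1646 − 3(263.8) = 855
  U: 0 + 1(263.8) = 263.8
  M: 0 + 3(263.8) = 791.5
Total out = 194.9 + 855 + 263.8 + 791.5 = 2105 kmol.

2110 kmol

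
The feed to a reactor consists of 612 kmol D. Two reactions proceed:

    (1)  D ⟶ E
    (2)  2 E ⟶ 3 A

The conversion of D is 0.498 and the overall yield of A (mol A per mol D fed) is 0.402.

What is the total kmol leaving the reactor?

Conversion of D: D consumed = 1ξ₁ = 0.498 × 612 → ξ₁ = 304.8 kmol.
Yield of A: 3ξ₂ / 612 = 0.402 → ξ₂ = 82.01 kmol.
Outlet amounts (n = n₀ + Σ ν·ξ):
  D: 612 − 1(304.8) = 307.2
  E: 0 + 1(304.8) − 2(82.01) = 140.8
  A: 0 + 3(82.01) = 246
Total out = 307.2 + 140.8 + 246 = 694 kmol.

694 kmol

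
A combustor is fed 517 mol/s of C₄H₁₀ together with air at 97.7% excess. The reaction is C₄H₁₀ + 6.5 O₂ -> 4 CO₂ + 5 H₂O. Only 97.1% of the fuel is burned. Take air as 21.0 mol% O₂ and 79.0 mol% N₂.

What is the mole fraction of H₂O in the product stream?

Stoichiometric O₂ = 6.5 × 517 = 3360 mol/s; O₂ fed = 3360 × 1.977 = 6644 mol/s.
N₂ fed = 6644 × 79/21 = 24990 mol/s.
Fuel reacted = 0.971 × 517 → ξ = 502 mol/s.
Outlet (n = n₀ + ν ξ):
  C₄H₁₀: 517 − 1(502) = 14.99
  O₂: 6644 − 6.5(502) = 3381
  N₂: 24990 (inert)
  CO₂: 0 + 4(502) = 2008
  H₂O: 0 + 5(502) = 2510
Total out = 32910 mol/s; y_H₂O = 2510 / 32910 = 0.07628.

0.0763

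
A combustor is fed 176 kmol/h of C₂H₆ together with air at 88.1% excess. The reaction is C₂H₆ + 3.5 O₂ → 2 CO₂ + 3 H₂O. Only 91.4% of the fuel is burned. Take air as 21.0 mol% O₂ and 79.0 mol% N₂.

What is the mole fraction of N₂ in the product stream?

0.755

Stoichiometric O₂ = 3.5 × 176 = 616 kmol/h; O₂ fed = 616 × 1.881 = 1159 kmol/h.
N₂ fed = 1159 × 79/21 = 4359 kmol/h.
Fuel reacted = 0.914 × 176 → ξ = 160.9 kmol/h.
Outlet (n = n₀ + ν ξ):
  C₂H₆: 176 − 1(160.9) = 15.14
  O₂: 1159 − 3.5(160.9) = 595.7
  N₂: 4359 (inert)
  CO₂: 0 + 2(160.9) = 321.7
  H₂O: 0 + 3(160.9) = 482.6
Total out = 5774 kmol/h; y_N₂ = 4359 / 5774 = 0.7549.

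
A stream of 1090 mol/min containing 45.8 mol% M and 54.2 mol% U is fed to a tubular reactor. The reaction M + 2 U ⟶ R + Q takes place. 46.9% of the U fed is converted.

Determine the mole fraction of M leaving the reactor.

0.379

U reacted = 0.469 × 590.8 = 277.1 mol/min; ν_U = −2, so ξ = 277.1/2 = 138.5 mol/min.
Outlet amounts (n = n₀ + ν ξ):
  M: 499.2 − 1(138.5) = 360.7
  U: 590.8 − 2(138.5) = 313.7
  R: 0 + 1(138.5) = 138.5
  Q: 0 + 1(138.5) = 138.5
Total out = 951.5 mol/min; y_M = 360.7 / 951.5 = 0.3791.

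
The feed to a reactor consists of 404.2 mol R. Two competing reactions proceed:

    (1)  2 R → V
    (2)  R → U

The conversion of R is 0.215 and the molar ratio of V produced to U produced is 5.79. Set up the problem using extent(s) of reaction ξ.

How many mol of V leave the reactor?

40 mol

Conversion of R: R consumed = 0.215 × 404.2 = 86.9 mol = 2ξ₁ + 1ξ₂.
Selectivity: 1ξ₁ / (1ξ₂) = 5.79 → ξ₁ = 5.79 ξ₂.
Substitute: (2·5.79 + 1) ξ₂ = 86.9 → ξ₂ = 6.908 mol, ξ₁ = 40 mol.
Outlet amounts (n = n₀ + Σ ν·ξ):
  R: 404.2 − 2(40) − 1(6.908) = 317.3
  V: 0 + 1(40) = 40
  U: 0 + 1(6.908) = 6.908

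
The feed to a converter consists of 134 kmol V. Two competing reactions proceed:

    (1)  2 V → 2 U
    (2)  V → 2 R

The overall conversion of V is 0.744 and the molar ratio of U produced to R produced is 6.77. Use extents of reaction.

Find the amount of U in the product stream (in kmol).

Conversion of V: V consumed = 0.744 × 134 = 99.7 kmol = 2ξ₁ + 1ξ₂.
Selectivity: 2ξ₁ / (2ξ₂) = 6.77 → ξ₁ = 6.77 ξ₂.
Substitute: (2·6.77 + 1) ξ₂ = 99.7 → ξ₂ = 6.857 kmol, ξ₁ = 46.42 kmol.
Outlet amounts (n = n₀ + Σ ν·ξ):
  V: 134 − 2(46.42) − 1(6.857) = 34.3
  U: 0 + 2(46.42) = 92.84
  R: 0 + 2(6.857) = 13.71

92.8 kmol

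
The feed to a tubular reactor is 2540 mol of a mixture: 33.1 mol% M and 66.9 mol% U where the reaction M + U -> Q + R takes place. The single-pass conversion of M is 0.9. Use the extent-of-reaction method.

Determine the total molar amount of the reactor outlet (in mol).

2540 mol

M reacted = 0.9 × 840.7 = 756.7 mol; ν_M = −1, so ξ = 756.7/1 = 756.7 mol.
Outlet amounts (n = n₀ + ν ξ):
  M: 840.7 − 1(756.7) = 84.07
  U: 1699 − 1(756.7) = 942.6
  Q: 0 + 1(756.7) = 756.7
  R: 0 + 1(756.7) = 756.7
Total out = 84.07 + 942.6 + 756.7 + 756.7 = 2540 mol.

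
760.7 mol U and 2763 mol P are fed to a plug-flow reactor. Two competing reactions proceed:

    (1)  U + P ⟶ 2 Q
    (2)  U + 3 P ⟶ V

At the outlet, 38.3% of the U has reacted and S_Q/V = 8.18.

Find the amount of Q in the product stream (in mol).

Conversion of U: U consumed = 0.383 × 760.7 = 291.3 mol = 1ξ₁ + 1ξ₂.
Selectivity: 2ξ₁ / (1ξ₂) = 8.18 → ξ₁ = 4.09 ξ₂.
Substitute: (1·4.09 + 1) ξ₂ = 291.3 → ξ₂ = 57.24 mol, ξ₁ = 234.1 mol.
Outlet amounts (n = n₀ + Σ ν·ξ):
  U: 760.7 − 1(234.1) − 1(57.24) = 469.4
  P: 2763 − 1(234.1) − 3(57.24) = 2357
  Q: 0 + 2(234.1) = 468.2
  V: 0 + 1(57.24) = 57.24

468 mol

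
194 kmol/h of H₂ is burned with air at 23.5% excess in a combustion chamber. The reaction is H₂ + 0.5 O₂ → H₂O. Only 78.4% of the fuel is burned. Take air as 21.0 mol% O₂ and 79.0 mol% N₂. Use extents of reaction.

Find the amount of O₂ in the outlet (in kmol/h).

Stoichiometric O₂ = 0.5 × 194 = 97 kmol/h; O₂ fed = 97 × 1.235 = 119.8 kmol/h.
N₂ fed = 119.8 × 79/21 = 450.7 kmol/h.
Fuel reacted = 0.784 × 194 → ξ = 152.1 kmol/h.
Outlet (n = n₀ + ν ξ):
  H₂: 194 − 1(152.1) = 41.9
  O₂: 119.8 − 0.5(152.1) = 43.75
  N₂: 450.7 (inert)
  H₂O: 0 + 1(152.1) = 152.1

43.7 kmol/h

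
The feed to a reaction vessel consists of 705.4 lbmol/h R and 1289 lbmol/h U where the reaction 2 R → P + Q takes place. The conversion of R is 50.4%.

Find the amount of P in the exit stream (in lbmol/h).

R reacted = 0.504 × 705.4 = 355.5 lbmol/h; ν_R = −2, so ξ = 355.5/2 = 177.8 lbmol/h.
Outlet amounts (n = n₀ + ν ξ):
  R: 705.4 − 2(177.8) = 349.9
  P: 0 + 1(177.8) = 177.8
  Q: 0 + 1(177.8) = 177.8
  U: 1289 (inert)

178 lbmol/h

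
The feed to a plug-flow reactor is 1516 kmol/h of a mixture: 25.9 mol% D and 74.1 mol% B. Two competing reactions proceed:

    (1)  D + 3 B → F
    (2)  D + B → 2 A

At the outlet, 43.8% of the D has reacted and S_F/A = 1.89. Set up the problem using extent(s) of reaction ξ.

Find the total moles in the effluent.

Conversion of D: D consumed = 0.438 × 392.6 = 172 kmol/h = 1ξ₁ + 1ξ₂.
Selectivity: 1ξ₁ / (2ξ₂) = 1.89 → ξ₁ = 3.78 ξ₂.
Substitute: (1·3.78 + 1) ξ₂ = 172 → ξ₂ = 35.98 kmol/h, ξ₁ = 136 kmol/h.
Outlet amounts (n = n₀ + Σ ν·ξ):
  D: 392.6 − 1(136) − 1(35.98) = 220.7
  B: 1123 − 3(136) − 1(35.98) = 679.4
  F: 0 + 1(136) = 136
  A: 0 + 2(35.98) = 71.96
Total out = 220.7 + 679.4 + 136 + 71.96 = 1108 kmol/h.

1110 kmol/h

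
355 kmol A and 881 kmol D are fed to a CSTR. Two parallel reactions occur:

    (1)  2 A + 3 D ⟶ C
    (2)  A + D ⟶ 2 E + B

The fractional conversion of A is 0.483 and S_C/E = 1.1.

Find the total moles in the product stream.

988 kmol

Conversion of A: A consumed = 0.483 × 355 = 171.5 kmol = 2ξ₁ + 1ξ₂.
Selectivity: 1ξ₁ / (2ξ₂) = 1.1 → ξ₁ = 2.2 ξ₂.
Substitute: (2·2.2 + 1) ξ₂ = 171.5 → ξ₂ = 31.75 kmol, ξ₁ = 69.86 kmol.
Outlet amounts (n = n₀ + Σ ν·ξ):
  A: 355 − 2(69.86) − 1(31.75) = 183.5
  D: 881 − 3(69.86) − 1(31.75) = 639.7
  C: 0 + 1(69.86) = 69.86
  E: 0 + 2(31.75) = 63.51
  B: 0 + 1(31.75) = 31.75
Total out = 183.5 + 639.7 + 69.86 + 63.51 + 31.75 = 988.3 kmol.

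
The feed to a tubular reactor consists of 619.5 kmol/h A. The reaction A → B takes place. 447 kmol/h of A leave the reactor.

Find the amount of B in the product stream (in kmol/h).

172 kmol/h

For A: n = n₀ − 1ξ → 447 = 619.5 − 1ξ, giving ξ = 172.5 kmol/h.
Outlet amounts (n = n₀ + ν ξ):
  A: 619.5 − 1(172.5) = 447
  B: 0 + 1(172.5) = 172.5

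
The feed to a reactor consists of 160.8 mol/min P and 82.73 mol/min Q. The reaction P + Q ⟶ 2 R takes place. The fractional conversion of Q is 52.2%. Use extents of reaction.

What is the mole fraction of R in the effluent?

Q reacted = 0.522 × 82.73 = 43.19 mol/min; ν_Q = −1, so ξ = 43.19/1 = 43.19 mol/min.
Outlet amounts (n = n₀ + ν ξ):
  P: 160.8 − 1(43.19) = 117.6
  Q: 82.73 − 1(43.19) = 39.54
  R: 0 + 2(43.19) = 86.37
Total out = 243.5 mol/min; y_R = 86.37 / 243.5 = 0.3547.

0.355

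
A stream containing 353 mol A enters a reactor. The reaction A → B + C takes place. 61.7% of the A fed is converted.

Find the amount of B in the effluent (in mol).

218 mol

A reacted = 0.617 × 353 = 217.8 mol; ν_A = −1, so ξ = 217.8/1 = 217.8 mol.
Outlet amounts (n = n₀ + ν ξ):
  A: 353 − 1(217.8) = 135.2
  B: 0 + 1(217.8) = 217.8
  C: 0 + 1(217.8) = 217.8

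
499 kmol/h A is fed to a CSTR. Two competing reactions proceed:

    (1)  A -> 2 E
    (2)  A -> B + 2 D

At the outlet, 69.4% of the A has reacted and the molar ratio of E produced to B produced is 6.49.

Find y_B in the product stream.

Conversion of A: A consumed = 0.694 × 499 = 346.3 kmol/h = 1ξ₁ + 1ξ₂.
Selectivity: 2ξ₁ / (1ξ₂) = 6.49 → ξ₁ = 3.245 ξ₂.
Substitute: (1·3.245 + 1) ξ₂ = 346.3 → ξ₂ = 81.58 kmol/h, ξ₁ = 264.7 kmol/h.
Outlet amounts (n = n₀ + Σ ν·ξ):
  A: 499 − 1(264.7) − 1(81.58) = 152.7
  E: 0 + 2(264.7) = 529.5
  B: 0 + 1(81.58) = 81.58
  D: 0 + 2(81.58) = 163.2
Total out = 926.9 kmol/h; y_B = 81.58 / 926.9 = 0.08801.

0.088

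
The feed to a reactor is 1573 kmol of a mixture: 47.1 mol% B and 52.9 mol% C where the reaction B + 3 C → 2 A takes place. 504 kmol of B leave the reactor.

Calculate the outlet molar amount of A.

For B: n = n₀ − 1ξ → 504 = 740.9 − 1ξ, giving ξ = 236.9 kmol.
Outlet amounts (n = n₀ + ν ξ):
  B: 740.9 − 1(236.9) = 504
  C: 832.1 − 3(236.9) = 121.5
  A: 0 + 2(236.9) = 473.8

474 kmol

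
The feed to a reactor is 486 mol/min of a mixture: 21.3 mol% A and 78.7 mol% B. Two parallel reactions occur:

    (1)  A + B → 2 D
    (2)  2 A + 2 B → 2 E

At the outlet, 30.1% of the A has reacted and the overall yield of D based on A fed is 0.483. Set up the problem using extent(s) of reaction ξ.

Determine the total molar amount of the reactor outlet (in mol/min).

Yield of D: 2ξ₁ / 103.5 = 0.483 → ξ₁ = 25 mol/min.
Conversion of A: 1ξ₁ + 2ξ₂ = 0.301 × 103.5 = 31.16 → ξ₂ = 3.08 mol/min.
Outlet amounts (n = n₀ + Σ ν·ξ):
  A: 103.5 − 1(25) − 2(3.08) = 72.36
  B: 382.5 − 1(25) − 2(3.08) = 351.3
  D: 0 + 2(25) = 50
  E: 0 + 2(3.08) = 6.159
Total out = 72.36 + 351.3 + 50 + 6.159 = 479.8 mol/min.

480 mol/min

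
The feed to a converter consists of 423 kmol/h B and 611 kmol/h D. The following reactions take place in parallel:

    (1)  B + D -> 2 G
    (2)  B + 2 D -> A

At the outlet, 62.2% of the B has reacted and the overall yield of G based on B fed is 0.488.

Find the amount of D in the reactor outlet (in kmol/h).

188 kmol/h

Yield of G: 2ξ₁ / 423 = 0.488 → ξ₁ = 103.2 kmol/h.
Conversion of B: 1ξ₁ + 1ξ₂ = 0.622 × 423 = 263.1 → ξ₂ = 159.9 kmol/h.
Outlet amounts (n = n₀ + Σ ν·ξ):
  B: 423 − 1(103.2) − 1(159.9) = 159.9
  D: 611 − 1(103.2) − 2(159.9) = 188
  G: 0 + 2(103.2) = 206.4
  A: 0 + 1(159.9) = 159.9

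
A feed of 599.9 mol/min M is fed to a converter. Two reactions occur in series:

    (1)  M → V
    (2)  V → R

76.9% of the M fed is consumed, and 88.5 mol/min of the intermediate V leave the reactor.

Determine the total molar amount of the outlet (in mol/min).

Conversion of M: M consumed = 1ξ₁ = 0.769 × 599.9 → ξ₁ = 461.3 mol/min.
V balance: n_V = 0 + 1ξ₁ − 1ξ₂ = 88.5 → ξ₂ = (1·461.3 − 88.5)/1 = 372.8 mol/min.
Outlet amounts (n = n₀ + Σ ν·ξ):
  M: 599.9 − 1(461.3) = 138.6
  V: 0 + 1(461.3) − 1(372.8) = 88.5
  R: 0 + 1(372.8) = 372.8
Total out = 138.6 + 88.5 + 372.8 = 599.9 mol/min.

600 mol/min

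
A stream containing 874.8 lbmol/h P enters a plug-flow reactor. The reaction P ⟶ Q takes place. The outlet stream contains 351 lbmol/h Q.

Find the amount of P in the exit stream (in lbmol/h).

524 lbmol/h

For Q: n = n₀ + 1ξ → 351 = 0 + 1ξ, giving ξ = 351 lbmol/h.
Outlet amounts (n = n₀ + ν ξ):
  P: 874.8 − 1(351) = 523.8
  Q: 0 + 1(351) = 351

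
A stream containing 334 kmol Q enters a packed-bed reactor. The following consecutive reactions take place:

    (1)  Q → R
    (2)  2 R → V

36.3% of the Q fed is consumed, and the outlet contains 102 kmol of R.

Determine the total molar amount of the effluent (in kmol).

324 kmol

Conversion of Q: Q consumed = 1ξ₁ = 0.363 × 334 → ξ₁ = 121.2 kmol.
R balance: n_R = 0 + 1ξ₁ − 2ξ₂ = 102 → ξ₂ = (1·121.2 − 102)/2 = 9.621 kmol.
Outlet amounts (n = n₀ + Σ ν·ξ):
  Q: 334 − 1(121.2) = 212.8
  R: 0 + 1(121.2) − 2(9.621) = 102
  V: 0 + 1(9.621) = 9.621
Total out = 212.8 + 102 + 9.621 = 324.4 kmol.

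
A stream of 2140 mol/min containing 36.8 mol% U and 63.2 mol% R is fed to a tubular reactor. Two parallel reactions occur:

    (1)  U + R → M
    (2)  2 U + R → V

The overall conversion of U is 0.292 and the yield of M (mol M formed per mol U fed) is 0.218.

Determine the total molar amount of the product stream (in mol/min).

1910 mol/min

Yield of M: 1ξ₁ / 787.5 = 0.218 → ξ₁ = 171.7 mol/min.
Conversion of U: 1ξ₁ + 2ξ₂ = 0.292 × 787.5 = 230 → ξ₂ = 29.14 mol/min.
Outlet amounts (n = n₀ + Σ ν·ξ):
  U: 787.5 − 1(171.7) − 2(29.14) = 557.6
  R: 1352 − 1(171.7) − 1(29.14) = 1152
  M: 0 + 1(171.7) = 171.7
  V: 0 + 1(29.14) = 29.14
Total out = 557.6 + 1152 + 171.7 + 29.14 = 1910 mol/min.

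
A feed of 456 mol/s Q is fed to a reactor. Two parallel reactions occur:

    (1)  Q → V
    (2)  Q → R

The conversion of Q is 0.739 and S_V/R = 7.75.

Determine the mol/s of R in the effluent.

Conversion of Q: Q consumed = 0.739 × 456 = 337 mol/s = 1ξ₁ + 1ξ₂.
Selectivity: 1ξ₁ / (1ξ₂) = 7.75 → ξ₁ = 7.75 ξ₂.
Substitute: (1·7.75 + 1) ξ₂ = 337 → ξ₂ = 38.51 mol/s, ξ₁ = 298.5 mol/s.
Outlet amounts (n = n₀ + Σ ν·ξ):
  Q: 456 − 1(298.5) − 1(38.51) = 119
  V: 0 + 1(298.5) = 298.5
  R: 0 + 1(38.51) = 38.51

38.5 mol/s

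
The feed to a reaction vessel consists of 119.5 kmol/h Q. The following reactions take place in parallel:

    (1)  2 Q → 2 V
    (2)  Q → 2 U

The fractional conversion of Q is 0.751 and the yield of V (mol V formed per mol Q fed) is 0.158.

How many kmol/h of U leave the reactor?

Yield of V: 2ξ₁ / 119.5 = 0.158 → ξ₁ = 9.441 kmol/h.
Conversion of Q: 2ξ₁ + 1ξ₂ = 0.751 × 119.5 = 89.74 → ξ₂ = 70.86 kmol/h.
Outlet amounts (n = n₀ + Σ ν·ξ):
  Q: 119.5 − 2(9.441) − 1(70.86) = 29.76
  V: 0 + 2(9.441) = 18.88
  U: 0 + 2(70.86) = 141.7

142 kmol/h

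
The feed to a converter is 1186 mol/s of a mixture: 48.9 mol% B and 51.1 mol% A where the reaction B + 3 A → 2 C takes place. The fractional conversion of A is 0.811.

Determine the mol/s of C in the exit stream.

328 mol/s

A reacted = 0.811 × 606 = 491.5 mol/s; ν_A = −3, so ξ = 491.5/3 = 163.8 mol/s.
Outlet amounts (n = n₀ + ν ξ):
  B: 580 − 1(163.8) = 416.1
  A: 606 − 3(163.8) = 114.5
  C: 0 + 2(163.8) = 327.7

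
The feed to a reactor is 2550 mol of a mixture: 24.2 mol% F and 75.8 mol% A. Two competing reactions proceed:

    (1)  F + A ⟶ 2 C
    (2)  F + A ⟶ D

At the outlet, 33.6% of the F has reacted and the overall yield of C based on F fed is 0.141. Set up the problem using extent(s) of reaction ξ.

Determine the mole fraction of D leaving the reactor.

Yield of C: 2ξ₁ / 617.1 = 0.141 → ξ₁ = 43.51 mol.
Conversion of F: 1ξ₁ + 1ξ₂ = 0.336 × 617.1 = 207.3 → ξ₂ = 163.8 mol.
Outlet amounts (n = n₀ + Σ ν·ξ):
  F: 617.1 − 1(43.51) − 1(163.8) = 409.8
  A: 1933 − 1(43.51) − 1(163.8) = 1726
  C: 0 + 2(43.51) = 87.01
  D: 0 + 1(163.8) = 163.8
Total out = 2386 mol; y_D = 163.8 / 2386 = 0.06866.

0.0687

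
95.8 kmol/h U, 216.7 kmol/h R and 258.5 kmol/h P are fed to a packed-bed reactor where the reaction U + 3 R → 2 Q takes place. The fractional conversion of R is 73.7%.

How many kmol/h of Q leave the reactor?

R reacted = 0.737 × 216.7 = 159.7 kmol/h; ν_R = −3, so ξ = 159.7/3 = 53.24 kmol/h.
Outlet amounts (n = n₀ + ν ξ):
  U: 95.8 − 1(53.24) = 42.56
  R: 216.7 − 3(53.24) = 56.99
  Q: 0 + 2(53.24) = 106.5
  P: 258.5 (inert)

106 kmol/h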